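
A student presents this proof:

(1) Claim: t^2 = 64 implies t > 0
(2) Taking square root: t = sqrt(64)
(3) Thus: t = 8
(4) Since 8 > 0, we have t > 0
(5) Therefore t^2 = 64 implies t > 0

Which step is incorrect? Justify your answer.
Step 2: Taking square root: t = sqrt(64)

Step 2 takes the square root and assumes the positive root only. The equation t^2 = 64 actually has two solutions: t = 8 and t = -8. The proof silently assumes t > 0 without justification, then uses this assumption to conclude t > 0, which is circular. The counterexample t = -8 shows the claim is false.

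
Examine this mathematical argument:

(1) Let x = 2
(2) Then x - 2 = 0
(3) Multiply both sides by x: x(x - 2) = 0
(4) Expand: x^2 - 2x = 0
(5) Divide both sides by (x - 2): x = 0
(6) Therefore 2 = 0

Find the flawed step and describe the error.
Step 5: Divide both sides by (x - 2): x = 0

Step 5 divides both sides by (x - 2). However, since x = 2, we have (x - 2) = 0. Division by zero is undefined, making this step invalid.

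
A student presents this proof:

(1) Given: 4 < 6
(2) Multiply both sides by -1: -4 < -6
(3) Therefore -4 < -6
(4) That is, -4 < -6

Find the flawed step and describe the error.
Step 2: Multiply both sides by -1: -4 < -6

Step 2 multiplies both sides by -1 but fails to reverse the inequality sign. When multiplying (or dividing) an inequality by a negative number, the direction must be reversed. Since 4 < 6, we should get -4 > -6, i.e., -4 > -6.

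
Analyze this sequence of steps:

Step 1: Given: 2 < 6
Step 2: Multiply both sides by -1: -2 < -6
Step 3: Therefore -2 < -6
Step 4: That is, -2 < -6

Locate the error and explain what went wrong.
Step 2: Multiply both sides by -1: -2 < -6

Step 2 multiplies both sides by -1 but fails to reverse the inequality sign. When multiplying (or dividing) an inequality by a negative number, the direction must be reversed. Since 2 < 6, we should get -2 > -6, i.e., -2 > -6.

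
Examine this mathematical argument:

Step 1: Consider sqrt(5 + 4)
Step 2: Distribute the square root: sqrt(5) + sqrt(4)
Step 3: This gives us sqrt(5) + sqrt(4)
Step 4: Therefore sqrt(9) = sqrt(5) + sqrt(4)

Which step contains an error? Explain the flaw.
Step 2: Distribute the square root: sqrt(5) + sqrt(4)

Step 2 incorrectly 'distributes' the square root over addition. The square root function does not distribute: sqrt(a + b) ≠ sqrt(a) + sqrt(b). In fact, sqrt(5 + 4) = sqrt(9) ≈ 3.0000, while sqrt(5) + sqrt(4) ≈ 4.2361.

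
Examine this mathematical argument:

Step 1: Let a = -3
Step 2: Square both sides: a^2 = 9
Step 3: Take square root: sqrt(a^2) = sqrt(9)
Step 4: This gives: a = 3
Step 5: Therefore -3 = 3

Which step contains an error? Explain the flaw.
Step 4: This gives: a = 3

Step 4 incorrectly states that sqrt(a^2) = a. The correct identity is sqrt(a^2) = |a|. Since a = -3 < 0, we have sqrt(a^2) = |-3| = 3, not a = -3.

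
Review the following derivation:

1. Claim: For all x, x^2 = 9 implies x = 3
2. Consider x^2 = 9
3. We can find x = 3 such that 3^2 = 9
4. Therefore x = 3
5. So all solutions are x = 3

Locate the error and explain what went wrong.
Step 4: Therefore x = 3

Step 4 incorrectly concludes that x = 3 is the only solution. The proof shows that x = 3 is A solution (existence), but does not show it is the ONLY solution (uniqueness). In fact, x = -3 is also a solution since (-3)^2 = 9. Finding one solution doesn't prove there are no others.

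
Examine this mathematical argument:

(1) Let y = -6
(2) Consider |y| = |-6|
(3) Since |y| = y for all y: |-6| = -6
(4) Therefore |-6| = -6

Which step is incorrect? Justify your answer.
Step 3: Since |y| = y for all y: |-6| = -6

Step 3 incorrectly states that |y| = y for all y. The correct definition is |y| = y when y >= 0, and |y| = -y when y < 0. Since -6 < 0, we have |-6| = -(-6) = 6, not -6.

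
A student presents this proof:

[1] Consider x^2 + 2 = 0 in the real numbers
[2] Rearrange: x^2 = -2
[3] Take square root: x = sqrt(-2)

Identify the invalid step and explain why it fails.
Step 3: Take square root: x = sqrt(-2)

Step 3 takes the square root of -2, which is negative. In the real number system, the square root of a negative number is undefined. The equation x^2 + 2 = 0 has no real solutions. Square roots of negative numbers only exist in the complex numbers.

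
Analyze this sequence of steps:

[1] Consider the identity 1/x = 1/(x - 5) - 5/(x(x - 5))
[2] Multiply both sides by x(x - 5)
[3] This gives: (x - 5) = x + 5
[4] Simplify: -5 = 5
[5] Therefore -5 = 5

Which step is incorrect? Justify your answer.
Step 3: This gives: (x - 5) = x + 5

Step 3 makes a sign error when clearing denominators. Multiplying -5/(x(x - 5)) by x(x - 5) gives -5, not +5. The correct result is (x - 5) = x - 5, which is trivially true, not (x - 5) = x + 5. (Step 1 is a valid identity: 1/(x - 5) - 5/(x(x - 5)) = (x - 5)/(x(x - 5)) = 1/x.)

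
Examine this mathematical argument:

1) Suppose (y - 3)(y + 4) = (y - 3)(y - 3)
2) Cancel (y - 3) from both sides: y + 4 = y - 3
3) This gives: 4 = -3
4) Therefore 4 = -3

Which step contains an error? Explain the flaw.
Step 2: Cancel (y - 3) from both sides: y + 4 = y - 3

Step 2 cancels (y - 3) from both sides. This is only valid if (y - 3) ≠ 0, i.e., y ≠ 3. When y = 3, both sides equal zero regardless of the other factors. The correct approach requires considering y = 3 as a separate case.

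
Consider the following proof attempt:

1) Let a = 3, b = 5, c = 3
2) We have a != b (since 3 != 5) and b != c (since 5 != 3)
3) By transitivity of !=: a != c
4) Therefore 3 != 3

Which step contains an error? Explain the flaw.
Step 3: By transitivity of !=: a != c

Step 3 incorrectly applies transitivity to the '!=' relation. Transitivity states: if a R b and b R c, then a R c. However, '!=' is not transitive. Counterexample: 3 != 5 and 5 != 3, but 3 = 3 (both equal 3). Transitivity holds for relations like <, <=, =, but not for !=.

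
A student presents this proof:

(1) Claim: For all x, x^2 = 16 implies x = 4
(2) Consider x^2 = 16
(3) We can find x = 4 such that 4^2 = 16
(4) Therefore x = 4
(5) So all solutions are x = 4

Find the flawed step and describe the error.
Step 4: Therefore x = 4

Step 4 incorrectly concludes that x = 4 is the only solution. The proof shows that x = 4 is A solution (existence), but does not show it is the ONLY solution (uniqueness). In fact, x = -4 is also a solution since (-4)^2 = 16. Finding one solution doesn't prove there are no others.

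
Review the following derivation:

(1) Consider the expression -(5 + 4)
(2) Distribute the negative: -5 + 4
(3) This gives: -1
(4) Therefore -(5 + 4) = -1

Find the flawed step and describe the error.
Step 2: Distribute the negative: -5 + 4

Step 2 incorrectly distributes the negative sign. The correct distribution is -(5 + 4) = -5 - 4 = -9. The negative must be applied to both terms, not just the first. The error treats -(5 + 4) as -5 + 4, which equals -1 instead of -9.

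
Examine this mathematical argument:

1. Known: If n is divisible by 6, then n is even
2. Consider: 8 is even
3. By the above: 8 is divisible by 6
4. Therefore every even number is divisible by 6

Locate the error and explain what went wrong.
Step 3: By the above: 8 is divisible by 6

Step 3 commits the fallacy of affirming the consequent. The known fact 'divisible by 6 → even' does NOT imply 'even → divisible by 6'. That would be the converse, which is false. For example, 8 is even but 8 ÷ 6 = 1.33, which is not an integer.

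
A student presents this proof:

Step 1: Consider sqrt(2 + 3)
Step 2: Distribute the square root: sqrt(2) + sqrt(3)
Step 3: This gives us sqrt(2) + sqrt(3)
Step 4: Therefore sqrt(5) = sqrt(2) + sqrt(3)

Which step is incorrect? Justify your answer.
Step 2: Distribute the square root: sqrt(2) + sqrt(3)

Step 2 incorrectly 'distributes' the square root over addition. The square root function does not distribute: sqrt(a + b) ≠ sqrt(a) + sqrt(b). In fact, sqrt(2 + 3) = sqrt(5) ≈ 2.2361, while sqrt(2) + sqrt(3) ≈ 3.1463.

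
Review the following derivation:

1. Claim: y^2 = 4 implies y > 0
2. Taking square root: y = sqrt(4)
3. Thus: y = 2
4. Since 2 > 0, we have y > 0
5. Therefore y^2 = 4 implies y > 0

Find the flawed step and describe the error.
Step 2: Taking square root: y = sqrt(4)

Step 2 takes the square root and assumes the positive root only. The equation y^2 = 4 actually has two solutions: y = 2 and y = -2. The proof silently assumes y > 0 without justification, then uses this assumption to conclude y > 0, which is circular. The counterexample y = -2 shows the claim is false.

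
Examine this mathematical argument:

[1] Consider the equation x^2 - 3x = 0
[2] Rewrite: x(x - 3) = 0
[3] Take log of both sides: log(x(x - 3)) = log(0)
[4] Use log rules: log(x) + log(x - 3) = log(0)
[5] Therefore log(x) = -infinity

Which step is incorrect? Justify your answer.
Step 3: Take log of both sides: log(x(x - 3)) = log(0)

Step 3 takes the logarithm of both sides, resulting in log(0) on the right side. The logarithm is only defined for positive numbers; log(0) is undefined (approaches negative infinity). This operation is invalid.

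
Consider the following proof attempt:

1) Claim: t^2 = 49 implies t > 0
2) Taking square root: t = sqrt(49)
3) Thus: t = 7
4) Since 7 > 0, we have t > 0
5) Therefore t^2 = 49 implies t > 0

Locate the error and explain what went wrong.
Step 2: Taking square root: t = sqrt(49)

Step 2 takes the square root and assumes the positive root only. The equation t^2 = 49 actually has two solutions: t = 7 and t = -7. The proof silently assumes t > 0 without justification, then uses this assumption to conclude t > 0, which is circular. The counterexample t = -7 shows the claim is false.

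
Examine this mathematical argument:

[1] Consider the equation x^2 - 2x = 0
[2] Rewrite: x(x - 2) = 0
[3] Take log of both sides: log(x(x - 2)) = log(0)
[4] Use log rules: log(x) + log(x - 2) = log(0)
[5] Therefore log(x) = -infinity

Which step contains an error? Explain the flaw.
Step 3: Take log of both sides: log(x(x - 2)) = log(0)

Step 3 takes the logarithm of both sides, resulting in log(0) on the right side. The logarithm is only defined for positive numbers; log(0) is undefined (approaches negative infinity). This operation is invalid.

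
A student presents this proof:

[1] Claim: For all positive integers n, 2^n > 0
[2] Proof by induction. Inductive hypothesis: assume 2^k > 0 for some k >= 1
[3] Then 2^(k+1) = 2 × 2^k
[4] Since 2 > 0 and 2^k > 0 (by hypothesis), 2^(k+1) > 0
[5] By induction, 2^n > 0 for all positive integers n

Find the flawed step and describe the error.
Step 5: By induction, 2^n > 0 for all positive integers n

Step 5 concludes the proof by induction, but no base case was ever established. A valid induction proof requires: (1) a base case proving 2^1 > 0, and (2) an inductive step showing IF 2^k > 0 THEN 2^(k+1) > 0. Steps 2-4 correctly establish the inductive step, but without the base case the conclusion in step 5 does not follow.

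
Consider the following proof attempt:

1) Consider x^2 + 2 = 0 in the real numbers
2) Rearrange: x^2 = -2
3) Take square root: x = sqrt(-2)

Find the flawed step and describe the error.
Step 3: Take square root: x = sqrt(-2)

Step 3 takes the square root of -2, which is negative. In the real number system, the square root of a negative number is undefined. The equation x^2 + 2 = 0 has no real solutions. Square roots of negative numbers only exist in the complex numbers.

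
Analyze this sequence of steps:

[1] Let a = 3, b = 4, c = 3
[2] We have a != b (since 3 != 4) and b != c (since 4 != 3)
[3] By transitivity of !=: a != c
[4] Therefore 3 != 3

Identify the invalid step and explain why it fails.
Step 3: By transitivity of !=: a != c

Step 3 incorrectly applies transitivity to the '!=' relation. Transitivity states: if a R b and b R c, then a R c. However, '!=' is not transitive. Counterexample: 3 != 4 and 4 != 3, but 3 = 3 (both equal 3). Transitivity holds for relations like <, <=, =, but not for !=.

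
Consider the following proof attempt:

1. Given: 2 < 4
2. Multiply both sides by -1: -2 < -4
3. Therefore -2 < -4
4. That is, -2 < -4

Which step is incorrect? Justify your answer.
Step 2: Multiply both sides by -1: -2 < -4

Step 2 multiplies both sides by -1 but fails to reverse the inequality sign. When multiplying (or dividing) an inequality by a negative number, the direction must be reversed. Since 2 < 4, we should get -2 > -4, i.e., -2 > -4.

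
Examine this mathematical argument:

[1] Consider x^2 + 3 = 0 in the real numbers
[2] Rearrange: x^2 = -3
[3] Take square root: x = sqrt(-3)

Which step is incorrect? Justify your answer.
Step 3: Take square root: x = sqrt(-3)

Step 3 takes the square root of -3, which is negative. In the real number system, the square root of a negative number is undefined. The equation x^2 + 3 = 0 has no real solutions. Square roots of negative numbers only exist in the complex numbers.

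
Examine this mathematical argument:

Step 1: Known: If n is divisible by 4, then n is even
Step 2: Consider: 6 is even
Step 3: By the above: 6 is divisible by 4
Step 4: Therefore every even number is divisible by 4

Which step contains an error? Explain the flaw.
Step 3: By the above: 6 is divisible by 4

Step 3 commits the fallacy of affirming the consequent. The known fact 'divisible by 4 → even' does NOT imply 'even → divisible by 4'. That would be the converse, which is false. For example, 6 is even but 6 ÷ 4 = 1.50, which is not an integer.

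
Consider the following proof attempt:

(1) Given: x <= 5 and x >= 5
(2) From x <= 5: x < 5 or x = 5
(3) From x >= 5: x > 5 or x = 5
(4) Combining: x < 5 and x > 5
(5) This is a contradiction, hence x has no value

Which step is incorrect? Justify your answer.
Step 4: Combining: x < 5 and x > 5

Step 4 incorrectly combines the conditions. From x <= 5 and x >= 5, the intersection is x = 5. The error treats the 'or' cases as 'and' requirements. The correct conclusion is that x = 5 is the unique solution, not that no solution exists.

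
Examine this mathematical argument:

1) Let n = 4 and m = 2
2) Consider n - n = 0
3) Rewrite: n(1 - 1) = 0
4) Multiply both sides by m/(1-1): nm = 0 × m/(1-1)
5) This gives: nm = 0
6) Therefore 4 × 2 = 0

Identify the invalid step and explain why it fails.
Step 4: Multiply both sides by m/(1-1): nm = 0 × m/(1-1)

Step 4 multiplies both sides by m/(1-1). However, 1-1 = 0, so this is multiplication by m/0, which is undefined. We cannot multiply by an undefined expression.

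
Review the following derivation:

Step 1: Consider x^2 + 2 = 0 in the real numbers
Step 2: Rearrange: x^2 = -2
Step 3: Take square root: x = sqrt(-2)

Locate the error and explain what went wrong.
Step 3: Take square root: x = sqrt(-2)

Step 3 takes the square root of -2, which is negative. In the real number system, the square root of a negative number is undefined. The equation x^2 + 2 = 0 has no real solutions. Square roots of negative numbers only exist in the complex numbers.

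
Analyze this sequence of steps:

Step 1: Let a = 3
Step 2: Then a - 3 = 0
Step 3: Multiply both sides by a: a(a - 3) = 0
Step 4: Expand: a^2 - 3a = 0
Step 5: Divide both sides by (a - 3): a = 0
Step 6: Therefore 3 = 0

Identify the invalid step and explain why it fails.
Step 5: Divide both sides by (a - 3): a = 0

Step 5 divides both sides by (a - 3). However, since a = 3, we have (a - 3) = 0. Division by zero is undefined, making this step invalid.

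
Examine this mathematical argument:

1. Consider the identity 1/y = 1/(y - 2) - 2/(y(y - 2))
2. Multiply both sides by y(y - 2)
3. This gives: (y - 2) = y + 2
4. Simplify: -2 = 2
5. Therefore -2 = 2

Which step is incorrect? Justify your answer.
Step 3: This gives: (y - 2) = y + 2

Step 3 makes a sign error when clearing denominators. Multiplying -2/(y(y - 2)) by y(y - 2) gives -2, not +2. The correct result is (y - 2) = y - 2, which is trivially true, not (y - 2) = y + 2. (Step 1 is a valid identity: 1/(y - 2) - 2/(y(y - 2)) = (y - 2)/(y(y - 2)) = 1/y.)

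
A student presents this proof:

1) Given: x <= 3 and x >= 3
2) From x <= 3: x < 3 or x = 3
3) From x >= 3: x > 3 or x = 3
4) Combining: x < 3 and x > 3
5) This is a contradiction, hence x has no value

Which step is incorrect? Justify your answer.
Step 4: Combining: x < 3 and x > 3

Step 4 incorrectly combines the conditions. From x <= 3 and x >= 3, the intersection is x = 3. The error treats the 'or' cases as 'and' requirements. The correct conclusion is that x = 3 is the unique solution, not that no solution exists.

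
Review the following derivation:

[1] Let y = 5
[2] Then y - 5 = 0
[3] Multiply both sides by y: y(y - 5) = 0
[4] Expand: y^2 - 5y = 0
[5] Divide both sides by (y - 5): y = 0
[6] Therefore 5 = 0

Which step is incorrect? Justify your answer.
Step 5: Divide both sides by (y - 5): y = 0

Step 5 divides both sides by (y - 5). However, since y = 5, we have (y - 5) = 0. Division by zero is undefined, making this step invalid.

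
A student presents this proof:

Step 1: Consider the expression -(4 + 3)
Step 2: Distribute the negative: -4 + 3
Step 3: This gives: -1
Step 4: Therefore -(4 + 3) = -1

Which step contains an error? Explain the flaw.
Step 2: Distribute the negative: -4 + 3

Step 2 incorrectly distributes the negative sign. The correct distribution is -(4 + 3) = -4 - 3 = -7. The negative must be applied to both terms, not just the first. The error treats -(4 + 3) as -4 + 3, which equals -1 instead of -7.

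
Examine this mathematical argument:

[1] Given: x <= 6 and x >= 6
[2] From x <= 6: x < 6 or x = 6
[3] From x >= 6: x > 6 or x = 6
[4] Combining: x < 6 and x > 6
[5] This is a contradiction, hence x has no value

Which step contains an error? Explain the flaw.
Step 4: Combining: x < 6 and x > 6

Step 4 incorrectly combines the conditions. From x <= 6 and x >= 6, the intersection is x = 6. The error treats the 'or' cases as 'and' requirements. The correct conclusion is that x = 6 is the unique solution, not that no solution exists.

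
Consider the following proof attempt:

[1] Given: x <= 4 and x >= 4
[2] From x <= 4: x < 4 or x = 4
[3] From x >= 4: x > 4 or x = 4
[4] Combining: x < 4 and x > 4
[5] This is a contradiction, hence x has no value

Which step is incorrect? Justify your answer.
Step 4: Combining: x < 4 and x > 4

Step 4 incorrectly combines the conditions. From x <= 4 and x >= 4, the intersection is x = 4. The error treats the 'or' cases as 'and' requirements. The correct conclusion is that x = 4 is the unique solution, not that no solution exists.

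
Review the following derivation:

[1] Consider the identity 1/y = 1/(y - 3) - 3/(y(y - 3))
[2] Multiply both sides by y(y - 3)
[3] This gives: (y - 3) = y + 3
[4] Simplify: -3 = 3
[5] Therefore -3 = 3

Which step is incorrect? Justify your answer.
Step 3: This gives: (y - 3) = y + 3

Step 3 makes a sign error when clearing denominators. Multiplying -3/(y(y - 3)) by y(y - 3) gives -3, not +3. The correct result is (y - 3) = y - 3, which is trivially true, not (y - 3) = y + 3. (Step 1 is a valid identity: 1/(y - 3) - 3/(y(y - 3)) = (y - 3)/(y(y - 3)) = 1/y.)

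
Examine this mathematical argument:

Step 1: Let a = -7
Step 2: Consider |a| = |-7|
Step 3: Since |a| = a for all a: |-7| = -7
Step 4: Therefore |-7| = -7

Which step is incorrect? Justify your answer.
Step 3: Since |a| = a for all a: |-7| = -7

Step 3 incorrectly states that |a| = a for all a. The correct definition is |a| = a when a >= 0, and |a| = -a when a < 0. Since -7 < 0, we have |-7| = -(-7) = 7, not -7.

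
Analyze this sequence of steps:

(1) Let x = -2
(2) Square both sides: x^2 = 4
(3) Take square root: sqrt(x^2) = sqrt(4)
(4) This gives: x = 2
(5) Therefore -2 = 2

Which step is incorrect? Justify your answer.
Step 4: This gives: x = 2

Step 4 incorrectly states that sqrt(x^2) = x. The correct identity is sqrt(x^2) = |x|. Since x = -2 < 0, we have sqrt(x^2) = |-2| = 2, not x = -2.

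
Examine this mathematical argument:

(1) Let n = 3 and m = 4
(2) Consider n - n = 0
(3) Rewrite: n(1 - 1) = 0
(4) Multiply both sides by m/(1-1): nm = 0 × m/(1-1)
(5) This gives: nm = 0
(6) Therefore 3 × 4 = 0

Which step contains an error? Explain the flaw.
Step 4: Multiply both sides by m/(1-1): nm = 0 × m/(1-1)

Step 4 multiplies both sides by m/(1-1). However, 1-1 = 0, so this is multiplication by m/0, which is undefined. We cannot multiply by an undefined expression.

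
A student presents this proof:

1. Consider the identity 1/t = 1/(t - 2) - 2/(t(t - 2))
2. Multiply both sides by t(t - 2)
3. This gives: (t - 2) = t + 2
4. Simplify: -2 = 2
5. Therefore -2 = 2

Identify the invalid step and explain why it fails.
Step 3: This gives: (t - 2) = t + 2

Step 3 makes a sign error when clearing denominators. Multiplying -2/(t(t - 2)) by t(t - 2) gives -2, not +2. The correct result is (t - 2) = t - 2, which is trivially true, not (t - 2) = t + 2. (Step 1 is a valid identity: 1/(t - 2) - 2/(t(t - 2)) = (t - 2)/(t(t - 2)) = 1/t.)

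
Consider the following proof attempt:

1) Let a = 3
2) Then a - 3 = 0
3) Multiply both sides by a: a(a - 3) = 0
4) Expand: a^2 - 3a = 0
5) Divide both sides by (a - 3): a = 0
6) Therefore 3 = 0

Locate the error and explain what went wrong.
Step 5: Divide both sides by (a - 3): a = 0

Step 5 divides both sides by (a - 3). However, since a = 3, we have (a - 3) = 0. Division by zero is undefined, making this step invalid.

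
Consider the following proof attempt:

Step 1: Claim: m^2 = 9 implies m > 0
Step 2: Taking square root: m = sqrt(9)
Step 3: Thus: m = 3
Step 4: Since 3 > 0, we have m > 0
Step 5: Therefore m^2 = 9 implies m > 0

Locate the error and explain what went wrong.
Step 2: Taking square root: m = sqrt(9)

Step 2 takes the square root and assumes the positive root only. The equation m^2 = 9 actually has two solutions: m = 3 and m = -3. The proof silently assumes m > 0 without justification, then uses this assumption to conclude m > 0, which is circular. The counterexample m = -3 shows the claim is false.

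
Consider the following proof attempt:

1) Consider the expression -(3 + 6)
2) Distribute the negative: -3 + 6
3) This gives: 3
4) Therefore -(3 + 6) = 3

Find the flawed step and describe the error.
Step 2: Distribute the negative: -3 + 6

Step 2 incorrectly distributes the negative sign. The correct distribution is -(3 + 6) = -3 - 6 = -9. The negative must be applied to both terms, not just the first. The error treats -(3 + 6) as -3 + 6, which equals 3 instead of -9.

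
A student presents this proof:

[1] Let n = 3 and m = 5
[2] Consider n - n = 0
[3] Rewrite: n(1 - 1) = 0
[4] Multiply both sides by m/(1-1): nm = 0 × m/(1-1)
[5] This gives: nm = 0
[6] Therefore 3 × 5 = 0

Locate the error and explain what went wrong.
Step 4: Multiply both sides by m/(1-1): nm = 0 × m/(1-1)

Step 4 multiplies both sides by m/(1-1). However, 1-1 = 0, so this is multiplication by m/0, which is undefined. We cannot multiply by an undefined expression.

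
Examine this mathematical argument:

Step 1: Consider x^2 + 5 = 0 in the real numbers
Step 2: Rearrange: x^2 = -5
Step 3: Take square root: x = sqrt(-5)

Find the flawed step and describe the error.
Step 3: Take square root: x = sqrt(-5)

Step 3 takes the square root of -5, which is negative. In the real number system, the square root of a negative number is undefined. The equation x^2 + 5 = 0 has no real solutions. Square roots of negative numbers only exist in the complex numbers.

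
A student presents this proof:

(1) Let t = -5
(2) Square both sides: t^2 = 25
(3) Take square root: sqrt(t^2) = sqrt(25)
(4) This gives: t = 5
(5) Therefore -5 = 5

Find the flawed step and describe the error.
Step 4: This gives: t = 5

Step 4 incorrectly states that sqrt(t^2) = t. The correct identity is sqrt(t^2) = |t|. Since t = -5 < 0, we have sqrt(t^2) = |-5| = 5, not t = -5.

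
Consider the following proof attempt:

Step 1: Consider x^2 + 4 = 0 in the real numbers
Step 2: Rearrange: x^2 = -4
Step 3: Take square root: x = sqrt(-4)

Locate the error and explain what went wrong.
Step 3: Take square root: x = sqrt(-4)

Step 3 takes the square root of -4, which is negative. In the real number system, the square root of a negative number is undefined. The equation x^2 + 4 = 0 has no real solutions. Square roots of negative numbers only exist in the complex numbers.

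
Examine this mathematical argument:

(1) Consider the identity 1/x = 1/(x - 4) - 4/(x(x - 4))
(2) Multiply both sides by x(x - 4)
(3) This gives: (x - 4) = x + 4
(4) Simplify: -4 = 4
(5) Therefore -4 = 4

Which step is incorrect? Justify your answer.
Step 3: This gives: (x - 4) = x + 4

Step 3 makes a sign error when clearing denominators. Multiplying -4/(x(x - 4)) by x(x - 4) gives -4, not +4. The correct result is (x - 4) = x - 4, which is trivially true, not (x - 4) = x + 4. (Step 1 is a valid identity: 1/(x - 4) - 4/(x(x - 4)) = (x - 4)/(x(x - 4)) = 1/x.)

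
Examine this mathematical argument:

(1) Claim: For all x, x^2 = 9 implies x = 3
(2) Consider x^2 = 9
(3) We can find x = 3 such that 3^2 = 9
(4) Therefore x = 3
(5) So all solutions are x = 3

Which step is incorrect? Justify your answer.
Step 4: Therefore x = 3

Step 4 incorrectly concludes that x = 3 is the only solution. The proof shows that x = 3 is A solution (existence), but does not show it is the ONLY solution (uniqueness). In fact, x = -3 is also a solution since (-3)^2 = 9. Finding one solution doesn't prove there are no others.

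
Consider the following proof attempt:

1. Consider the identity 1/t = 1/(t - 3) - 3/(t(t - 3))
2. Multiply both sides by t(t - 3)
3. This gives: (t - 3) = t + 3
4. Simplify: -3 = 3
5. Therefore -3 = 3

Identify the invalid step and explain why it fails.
Step 3: This gives: (t - 3) = t + 3

Step 3 makes a sign error when clearing denominators. Multiplying -3/(t(t - 3)) by t(t - 3) gives -3, not +3. The correct result is (t - 3) = t - 3, which is trivially true, not (t - 3) = t + 3. (Step 1 is a valid identity: 1/(t - 3) - 3/(t(t - 3)) = (t - 3)/(t(t - 3)) = 1/t.)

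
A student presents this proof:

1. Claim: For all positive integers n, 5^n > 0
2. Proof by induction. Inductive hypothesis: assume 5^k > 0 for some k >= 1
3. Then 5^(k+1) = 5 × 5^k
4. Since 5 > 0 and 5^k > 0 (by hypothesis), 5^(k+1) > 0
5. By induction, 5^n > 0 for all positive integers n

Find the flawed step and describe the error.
Step 5: By induction, 5^n > 0 for all positive integers n

Step 5 concludes the proof by induction, but no base case was ever established. A valid induction proof requires: (1) a base case proving 5^1 > 0, and (2) an inductive step showing IF 5^k > 0 THEN 5^(k+1) > 0. Steps 2-4 correctly establish the inductive step, but without the base case the conclusion in step 5 does not follow.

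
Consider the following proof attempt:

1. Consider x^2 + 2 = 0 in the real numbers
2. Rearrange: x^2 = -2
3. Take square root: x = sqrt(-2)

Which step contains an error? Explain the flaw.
Step 3: Take square root: x = sqrt(-2)

Step 3 takes the square root of -2, which is negative. In the real number system, the square root of a negative number is undefined. The equation x^2 + 2 = 0 has no real solutions. Square roots of negative numbers only exist in the complex numbers.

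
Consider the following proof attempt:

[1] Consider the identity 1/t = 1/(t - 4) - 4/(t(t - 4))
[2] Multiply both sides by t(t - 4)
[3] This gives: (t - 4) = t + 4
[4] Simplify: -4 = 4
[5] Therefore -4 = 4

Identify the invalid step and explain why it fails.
Step 3: This gives: (t - 4) = t + 4

Step 3 makes a sign error when clearing denominators. Multiplying -4/(t(t - 4)) by t(t - 4) gives -4, not +4. The correct result is (t - 4) = t - 4, which is trivially true, not (t - 4) = t + 4. (Step 1 is a valid identity: 1/(t - 4) - 4/(t(t - 4)) = (t - 4)/(t(t - 4)) = 1/t.)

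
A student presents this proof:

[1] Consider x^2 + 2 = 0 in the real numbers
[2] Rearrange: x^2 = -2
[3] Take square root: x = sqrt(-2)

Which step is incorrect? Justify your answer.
Step 3: Take square root: x = sqrt(-2)

Step 3 takes the square root of -2, which is negative. In the real number system, the square root of a negative number is undefined. The equation x^2 + 2 = 0 has no real solutions. Square roots of negative numbers only exist in the complex numbers.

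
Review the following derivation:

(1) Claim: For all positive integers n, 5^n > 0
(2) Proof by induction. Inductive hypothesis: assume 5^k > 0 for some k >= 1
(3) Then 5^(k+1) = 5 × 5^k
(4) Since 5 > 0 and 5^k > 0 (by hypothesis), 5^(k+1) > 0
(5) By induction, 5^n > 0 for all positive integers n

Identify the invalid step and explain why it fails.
Step 5: By induction, 5^n > 0 for all positive integers n

Step 5 concludes the proof by induction, but no base case was ever established. A valid induction proof requires: (1) a base case proving 5^1 > 0, and (2) an inductive step showing IF 5^k > 0 THEN 5^(k+1) > 0. Steps 2-4 correctly establish the inductive step, but without the base case the conclusion in step 5 does not follow.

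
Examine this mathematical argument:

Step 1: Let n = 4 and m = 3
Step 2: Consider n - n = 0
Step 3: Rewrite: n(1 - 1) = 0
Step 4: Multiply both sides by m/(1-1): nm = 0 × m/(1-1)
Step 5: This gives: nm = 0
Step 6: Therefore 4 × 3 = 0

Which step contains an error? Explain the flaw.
Step 4: Multiply both sides by m/(1-1): nm = 0 × m/(1-1)

Step 4 multiplies both sides by m/(1-1). However, 1-1 = 0, so this is multiplication by m/0, which is undefined. We cannot multiply by an undefined expression.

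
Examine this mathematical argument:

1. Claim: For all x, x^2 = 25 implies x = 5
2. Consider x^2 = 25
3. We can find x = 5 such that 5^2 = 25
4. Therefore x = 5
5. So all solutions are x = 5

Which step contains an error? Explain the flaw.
Step 4: Therefore x = 5

Step 4 incorrectly concludes that x = 5 is the only solution. The proof shows that x = 5 is A solution (existence), but does not show it is the ONLY solution (uniqueness). In fact, x = -5 is also a solution since (-5)^2 = 25. Finding one solution doesn't prove there are no others.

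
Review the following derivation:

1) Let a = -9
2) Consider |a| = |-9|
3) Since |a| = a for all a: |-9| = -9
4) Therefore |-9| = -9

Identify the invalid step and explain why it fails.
Step 3: Since |a| = a for all a: |-9| = -9

Step 3 incorrectly states that |a| = a for all a. The correct definition is |a| = a when a >= 0, and |a| = -a when a < 0. Since -9 < 0, we have |-9| = -(-9) = 9, not -9.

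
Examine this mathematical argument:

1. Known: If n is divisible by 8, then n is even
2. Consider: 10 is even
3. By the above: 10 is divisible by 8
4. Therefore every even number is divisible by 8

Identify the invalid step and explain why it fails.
Step 3: By the above: 10 is divisible by 8

Step 3 commits the fallacy of affirming the consequent. The known fact 'divisible by 8 → even' does NOT imply 'even → divisible by 8'. That would be the converse, which is false. For example, 10 is even but 10 ÷ 8 = 1.25, which is not an integer.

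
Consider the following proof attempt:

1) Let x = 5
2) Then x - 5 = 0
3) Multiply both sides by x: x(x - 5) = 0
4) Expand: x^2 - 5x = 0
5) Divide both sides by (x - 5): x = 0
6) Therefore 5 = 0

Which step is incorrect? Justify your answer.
Step 5: Divide both sides by (x - 5): x = 0

Step 5 divides both sides by (x - 5). However, since x = 5, we have (x - 5) = 0. Division by zero is undefined, making this step invalid.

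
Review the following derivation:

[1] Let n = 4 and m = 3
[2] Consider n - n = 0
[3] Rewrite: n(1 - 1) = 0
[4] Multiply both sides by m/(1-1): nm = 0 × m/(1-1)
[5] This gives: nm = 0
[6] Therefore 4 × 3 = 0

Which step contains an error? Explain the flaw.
Step 4: Multiply both sides by m/(1-1): nm = 0 × m/(1-1)

Step 4 multiplies both sides by m/(1-1). However, 1-1 = 0, so this is multiplication by m/0, which is undefined. We cannot multiply by an undefined expression.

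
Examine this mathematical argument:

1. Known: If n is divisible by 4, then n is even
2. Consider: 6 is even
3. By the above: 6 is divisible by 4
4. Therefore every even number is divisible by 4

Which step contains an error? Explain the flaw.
Step 3: By the above: 6 is divisible by 4

Step 3 commits the fallacy of affirming the consequent. The known fact 'divisible by 4 → even' does NOT imply 'even → divisible by 4'. That would be the converse, which is false. For example, 6 is even but 6 ÷ 4 = 1.50, which is not an integer.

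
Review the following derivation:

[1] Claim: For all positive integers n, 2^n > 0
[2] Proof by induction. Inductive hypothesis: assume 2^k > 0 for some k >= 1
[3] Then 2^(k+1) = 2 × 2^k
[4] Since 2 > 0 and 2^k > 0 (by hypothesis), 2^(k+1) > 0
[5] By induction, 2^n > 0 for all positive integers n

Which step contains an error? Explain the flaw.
Step 5: By induction, 2^n > 0 for all positive integers n

Step 5 concludes the proof by induction, but no base case was ever established. A valid induction proof requires: (1) a base case proving 2^1 > 0, and (2) an inductive step showing IF 2^k > 0 THEN 2^(k+1) > 0. Steps 2-4 correctly establish the inductive step, but without the base case the conclusion in step 5 does not follow.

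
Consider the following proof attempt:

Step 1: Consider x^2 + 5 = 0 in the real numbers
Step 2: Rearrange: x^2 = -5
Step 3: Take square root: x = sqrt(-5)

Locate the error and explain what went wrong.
Step 3: Take square root: x = sqrt(-5)

Step 3 takes the square root of -5, which is negative. In the real number system, the square root of a negative number is undefined. The equation x^2 + 5 = 0 has no real solutions. Square roots of negative numbers only exist in the complex numbers.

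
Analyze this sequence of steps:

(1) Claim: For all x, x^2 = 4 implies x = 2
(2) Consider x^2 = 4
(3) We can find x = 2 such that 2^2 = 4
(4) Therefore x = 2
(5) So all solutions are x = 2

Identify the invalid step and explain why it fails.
Step 4: Therefore x = 2

Step 4 incorrectly concludes that x = 2 is the only solution. The proof shows that x = 2 is A solution (existence), but does not show it is the ONLY solution (uniqueness). In fact, x = -2 is also a solution since (-2)^2 = 4. Finding one solution doesn't prove there are no others.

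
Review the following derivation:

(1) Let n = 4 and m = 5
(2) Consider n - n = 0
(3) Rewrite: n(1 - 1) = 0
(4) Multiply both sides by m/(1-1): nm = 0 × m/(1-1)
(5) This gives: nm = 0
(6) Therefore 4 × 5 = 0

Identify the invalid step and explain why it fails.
Step 4: Multiply both sides by m/(1-1): nm = 0 × m/(1-1)

Step 4 multiplies both sides by m/(1-1). However, 1-1 = 0, so this is multiplication by m/0, which is undefined. We cannot multiply by an undefined expression.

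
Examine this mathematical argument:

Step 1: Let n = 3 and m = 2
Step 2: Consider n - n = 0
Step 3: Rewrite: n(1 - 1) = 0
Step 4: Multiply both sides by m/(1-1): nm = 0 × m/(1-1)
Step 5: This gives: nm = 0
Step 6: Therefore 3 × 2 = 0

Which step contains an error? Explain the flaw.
Step 4: Multiply both sides by m/(1-1): nm = 0 × m/(1-1)

Step 4 multiplies both sides by m/(1-1). However, 1-1 = 0, so this is multiplication by m/0, which is undefined. We cannot multiply by an undefined expression.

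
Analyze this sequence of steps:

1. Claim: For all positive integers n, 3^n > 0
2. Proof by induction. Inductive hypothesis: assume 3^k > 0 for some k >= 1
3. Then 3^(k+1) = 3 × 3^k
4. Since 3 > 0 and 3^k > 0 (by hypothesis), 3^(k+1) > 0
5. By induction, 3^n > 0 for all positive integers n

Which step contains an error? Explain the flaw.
Step 5: By induction, 3^n > 0 for all positive integers n

Step 5 concludes the proof by induction, but no base case was ever established. A valid induction proof requires: (1) a base case proving 3^1 > 0, and (2) an inductive step showing IF 3^k > 0 THEN 3^(k+1) > 0. Steps 2-4 correctly establish the inductive step, but without the base case the conclusion in step 5 does not follow.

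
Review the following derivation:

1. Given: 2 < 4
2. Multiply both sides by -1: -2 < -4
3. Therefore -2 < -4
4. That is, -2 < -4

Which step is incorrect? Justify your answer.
Step 2: Multiply both sides by -1: -2 < -4

Step 2 multiplies both sides by -1 but fails to reverse the inequality sign. When multiplying (or dividing) an inequality by a negative number, the direction must be reversed. Since 2 < 4, we should get -2 > -4, i.e., -2 > -4.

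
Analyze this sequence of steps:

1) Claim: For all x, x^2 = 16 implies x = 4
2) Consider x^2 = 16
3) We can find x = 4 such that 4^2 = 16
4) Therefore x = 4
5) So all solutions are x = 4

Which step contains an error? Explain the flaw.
Step 4: Therefore x = 4

Step 4 incorrectly concludes that x = 4 is the only solution. The proof shows that x = 4 is A solution (existence), but does not show it is the ONLY solution (uniqueness). In fact, x = -4 is also a solution since (-4)^2 = 16. Finding one solution doesn't prove there are no others.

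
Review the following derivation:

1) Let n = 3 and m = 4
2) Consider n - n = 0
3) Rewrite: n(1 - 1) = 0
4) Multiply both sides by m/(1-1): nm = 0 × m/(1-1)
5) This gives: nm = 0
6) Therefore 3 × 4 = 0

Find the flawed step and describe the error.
Step 4: Multiply both sides by m/(1-1): nm = 0 × m/(1-1)

Step 4 multiplies both sides by m/(1-1). However, 1-1 = 0, so this is multiplication by m/0, which is undefined. We cannot multiply by an undefined expression.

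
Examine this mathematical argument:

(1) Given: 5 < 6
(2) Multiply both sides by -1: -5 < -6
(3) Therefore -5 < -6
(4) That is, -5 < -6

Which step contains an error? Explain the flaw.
Step 2: Multiply both sides by -1: -5 < -6

Step 2 multiplies both sides by -1 but fails to reverse the inequality sign. When multiplying (or dividing) an inequality by a negative number, the direction must be reversed. Since 5 < 6, we should get -5 > -6, i.e., -5 > -6.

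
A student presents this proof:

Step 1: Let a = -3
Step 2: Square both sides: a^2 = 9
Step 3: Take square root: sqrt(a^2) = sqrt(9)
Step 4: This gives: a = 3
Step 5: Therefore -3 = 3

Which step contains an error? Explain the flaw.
Step 4: This gives: a = 3

Step 4 incorrectly states that sqrt(a^2) = a. The correct identity is sqrt(a^2) = |a|. Since a = -3 < 0, we have sqrt(a^2) = |-3| = 3, not a = -3.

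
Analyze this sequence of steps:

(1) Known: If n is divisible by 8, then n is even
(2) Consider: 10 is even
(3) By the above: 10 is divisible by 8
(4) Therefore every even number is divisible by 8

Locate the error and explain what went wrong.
Step 3: By the above: 10 is divisible by 8

Step 3 commits the fallacy of affirming the consequent. The known fact 'divisible by 8 → even' does NOT imply 'even → divisible by 8'. That would be the converse, which is false. For example, 10 is even but 10 ÷ 8 = 1.25, which is not an integer.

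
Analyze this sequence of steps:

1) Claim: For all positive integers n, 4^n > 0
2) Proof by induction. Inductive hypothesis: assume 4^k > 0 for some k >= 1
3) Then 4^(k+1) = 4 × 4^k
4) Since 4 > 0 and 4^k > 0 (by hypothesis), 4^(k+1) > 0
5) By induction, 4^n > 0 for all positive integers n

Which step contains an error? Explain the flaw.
Step 5: By induction, 4^n > 0 for all positive integers n

Step 5 concludes the proof by induction, but no base case was ever established. A valid induction proof requires: (1) a base case proving 4^1 > 0, and (2) an inductive step showing IF 4^k > 0 THEN 4^(k+1) > 0. Steps 2-4 correctly establish the inductive step, but without the base case the conclusion in step 5 does not follow.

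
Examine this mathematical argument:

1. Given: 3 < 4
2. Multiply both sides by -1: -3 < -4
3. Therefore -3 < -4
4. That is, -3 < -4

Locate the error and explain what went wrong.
Step 2: Multiply both sides by -1: -3 < -4

Step 2 multiplies both sides by -1 but fails to reverse the inequality sign. When multiplying (or dividing) an inequality by a negative number, the direction must be reversed. Since 3 < 4, we should get -3 > -4, i.e., -3 > -4.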